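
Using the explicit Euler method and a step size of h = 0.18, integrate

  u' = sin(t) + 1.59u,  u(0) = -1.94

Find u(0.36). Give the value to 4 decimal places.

Euler: u_{n+1} = u_n + h·f(t_n, u_n).
t=0.000000, u=-1.940000: f=-3.084600 → u ← -1.940000 + 0.18·(-3.084600) = -2.495228
t=0.180000, u=-2.495228: f=-3.788383 → u ← -2.495228 + 0.18·(-3.788383) = -3.177137
u(0.36) ≈ -3.1771

-3.1771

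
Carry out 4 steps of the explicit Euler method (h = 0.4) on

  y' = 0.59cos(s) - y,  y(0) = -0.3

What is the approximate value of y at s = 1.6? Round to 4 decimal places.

0.2745

Euler: y_{n+1} = y_n + h·f(s_n, y_n).
s=0.000000, y=-0.300000: f=0.890000 → y ← -0.300000 + 0.4·0.890000 = 0.056000
s=0.400000, y=0.056000: f=0.487426 → y ← 0.056000 + 0.4·0.487426 = 0.250970
s=0.800000, y=0.250970: f=0.160087 → y ← 0.250970 + 0.4·0.160087 = 0.315005
s=1.200000, y=0.315005: f=-0.101214 → y ← 0.315005 + 0.4·(-0.101214) = 0.274519
y(1.6) ≈ 0.2745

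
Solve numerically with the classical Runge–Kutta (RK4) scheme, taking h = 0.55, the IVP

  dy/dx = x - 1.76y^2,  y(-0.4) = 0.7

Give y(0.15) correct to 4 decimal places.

RK4: k1 = f(x_n, y_n); k2 = f(x_n + h/2, y_n + (h/2)·k1); k3 = f(x_n + h/2, y_n + (h/2)·k2); k4 = f(x_n + h, y_n + h·k3); y_{n+1} = y_n + (h/6)·(k1 + 2k2 + 2k3 + k4).
x=-0.400000, y=0.700000:
  k1 = f(-0.400000, 0.700000) = -1.262400
  k2 = f(-0.125000, 0.352840) = -0.344113
  k3 = f(-0.125000, 0.605369) = -0.769990
  k4 = f(0.150000, 0.276506) = 0.015439
  y ← 0.700000 + (0.55/6)·(k1 + 2k2 + 2k3 + k4) = 0.381443
y(0.15) ≈ 0.3814

0.3814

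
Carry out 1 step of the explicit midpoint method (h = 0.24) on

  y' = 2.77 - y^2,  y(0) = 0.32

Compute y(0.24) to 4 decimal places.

0.8865

Midpoint: k1 = f(t_n, y_n); k2 = f(t_n + h/2, y_n + (h/2)·k1); y_{n+1} = y_n + h·k2.
t=0.000000, y=0.320000:
  k1 = f(0.000000, 0.320000) = 2.667600
  k2 = f(0.120000, 0.640112) = 2.360257
  y ← 0.320000 + 0.24·2.360257 = 0.886462
y(0.24) ≈ 0.8865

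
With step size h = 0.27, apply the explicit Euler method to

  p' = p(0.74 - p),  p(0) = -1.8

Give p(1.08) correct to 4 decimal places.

Euler: p_{n+1} = p_n + h·f(t_n, p_n).
t=0.000000, p=-1.800000: f=-4.572000 → p ← -1.800000 + 0.27·(-4.572000) = -3.034440
t=0.270000, p=-3.034440: f=-11.453312 → p ← -3.034440 + 0.27·(-11.453312) = -6.126834
t=0.540000, p=-6.126834: f=-42.071954 → p ← -6.126834 + 0.27·(-42.071954) = -17.486262
t=0.810000, p=-17.486262: f=-318.709185 → p ← -17.486262 + 0.27·(-318.709185) = -103.537742
p(1.08) ≈ -103.5377

-103.5377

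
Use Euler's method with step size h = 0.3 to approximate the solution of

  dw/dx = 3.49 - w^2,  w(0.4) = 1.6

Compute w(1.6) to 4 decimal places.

1.8681

Euler: w_{n+1} = w_n + h·f(x_n, w_n).
x=0.400000, w=1.600000: f=0.930000 → w ← 1.600000 + 0.3·0.930000 = 1.879000
x=0.700000, w=1.879000: f=-0.040641 → w ← 1.879000 + 0.3·(-0.040641) = 1.866808
x=1.000000, w=1.866808: f=0.005029 → w ← 1.866808 + 0.3·0.005029 = 1.868316
x=1.300000, w=1.868316: f=-0.000606 → w ← 1.868316 + 0.3·(-0.000606) = 1.868135
w(1.6) ≈ 1.8681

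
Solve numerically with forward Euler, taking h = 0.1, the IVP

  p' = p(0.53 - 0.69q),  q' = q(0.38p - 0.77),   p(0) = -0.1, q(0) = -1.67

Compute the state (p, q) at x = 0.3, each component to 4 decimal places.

-0.1557, -1.2942

Euler on (p,q): p_{n+1} = p_n + h·p', q_{n+1} = q_n + h·q'.
0.000000: (-0.100000, -1.670000); f=(-0.168230, 1.349360) → (-0.116823, -1.535064)
0.100000: (-0.116823, -1.535064); f=(-0.185654, 1.250145) → (-0.135388, -1.410050)
0.200000: (-0.135388, -1.410050); f=(-0.203480, 1.158282) → (-0.155736, -1.294221)
(p(0.3), q(0.3)) ≈ (-0.1557, -1.2942)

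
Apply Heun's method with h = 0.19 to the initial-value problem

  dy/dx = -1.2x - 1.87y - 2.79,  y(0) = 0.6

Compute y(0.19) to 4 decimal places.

-0.0329

Heun: k1 = f(x_n, y_n); k2 = f(x_n + h, y_n + h·k1); y_{n+1} = y_n + (h/2)·(k1 + k2).
x=0.000000, y=0.600000:
  k1 = f(0.000000, 0.600000) = -3.912000
  k2 = f(0.190000, -0.143280) = -2.750066
  y ← 0.600000 + (0.19/2)·(-3.912000 + (-2.750066)) = -0.032896
y(0.19) ≈ -0.0329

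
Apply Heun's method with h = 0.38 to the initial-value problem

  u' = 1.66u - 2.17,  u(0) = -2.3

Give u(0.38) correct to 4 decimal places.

Heun: k1 = f(t_n, u_n); k2 = f(t_n + h, u_n + h·k1); u_{n+1} = u_n + (h/2)·(k1 + k2).
t=0.000000, u=-2.300000:
  k1 = f(0.000000, -2.300000) = -5.988000
  k2 = f(0.380000, -4.575440) = -9.765230
  u ← -2.300000 + (0.38/2)·(-5.988000 + (-9.765230)) = -5.293114
u(0.38) ≈ -5.2931

-5.2931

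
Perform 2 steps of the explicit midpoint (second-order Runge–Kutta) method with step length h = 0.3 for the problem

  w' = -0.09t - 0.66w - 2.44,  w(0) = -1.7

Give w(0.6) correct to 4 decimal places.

Midpoint: k1 = f(t_n, w_n); k2 = f(t_n + h/2, w_n + (h/2)·k1); w_{n+1} = w_n + h·k2.
t=0.000000, w=-1.700000:
  k1 = f(0.000000, -1.700000) = -1.318000
  k2 = f(0.150000, -1.897700) = -1.201018
  w ← -1.700000 + 0.3·(-1.201018) = -2.060305
t=0.300000, w=-2.060305:
  k1 = f(0.300000, -2.060305) = -1.107198
  k2 = f(0.450000, -2.226385) = -1.011086
  w ← -2.060305 + 0.3·(-1.011086) = -2.363631
w(0.6) ≈ -2.3636

-2.3636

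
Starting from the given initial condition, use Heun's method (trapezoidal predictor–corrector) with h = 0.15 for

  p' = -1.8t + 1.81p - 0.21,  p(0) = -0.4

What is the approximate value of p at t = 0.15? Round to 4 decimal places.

-0.5794

Heun: k1 = f(t_n, p_n); k2 = f(t_n + h, p_n + h·k1); p_{n+1} = p_n + (h/2)·(k1 + k2).
t=0.000000, p=-0.400000:
  k1 = f(0.000000, -0.400000) = -0.934000
  k2 = f(0.150000, -0.540100) = -1.457581
  p ← -0.400000 + (0.15/2)·(-0.934000 + (-1.457581)) = -0.579369
p(0.15) ≈ -0.5794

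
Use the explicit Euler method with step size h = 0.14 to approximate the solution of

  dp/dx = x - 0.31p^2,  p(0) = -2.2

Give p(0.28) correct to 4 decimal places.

-2.6425

Euler: p_{n+1} = p_n + h·f(x_n, p_n).
x=0.000000, p=-2.200000: f=-1.500400 → p ← -2.200000 + 0.14·(-1.500400) = -2.410056
x=0.140000, p=-2.410056: f=-1.660595 → p ← -2.410056 + 0.14·(-1.660595) = -2.642539
p(0.28) ≈ -2.6425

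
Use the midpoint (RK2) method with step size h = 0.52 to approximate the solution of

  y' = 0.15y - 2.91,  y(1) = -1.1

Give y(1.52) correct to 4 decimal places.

-2.7614

Midpoint: k1 = f(x_n, y_n); k2 = f(x_n + h/2, y_n + (h/2)·k1); y_{n+1} = y_n + h·k2.
x=1.000000, y=-1.100000:
  k1 = f(1.000000, -1.100000) = -3.075000
  k2 = f(1.260000, -1.899500) = -3.194925
  y ← -1.100000 + 0.52·(-3.194925) = -2.761361
y(1.52) ≈ -2.7614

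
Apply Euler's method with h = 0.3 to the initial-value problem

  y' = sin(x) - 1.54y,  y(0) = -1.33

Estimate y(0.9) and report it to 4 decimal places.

0.0100

Euler: y_{n+1} = y_n + h·f(x_n, y_n).
x=0.000000, y=-1.330000: f=2.048200 → y ← -1.330000 + 0.3·2.048200 = -0.715540
x=0.300000, y=-0.715540: f=1.397452 → y ← -0.715540 + 0.3·1.397452 = -0.296304
x=0.600000, y=-0.296304: f=1.020951 → y ← -0.296304 + 0.3·1.020951 = 0.009981
y(0.9) ≈ 0.0100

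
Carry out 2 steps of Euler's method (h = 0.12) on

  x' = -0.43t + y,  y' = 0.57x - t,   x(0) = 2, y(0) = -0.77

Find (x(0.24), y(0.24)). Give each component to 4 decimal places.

Euler on (x,y): x_{n+1} = x_n + h·x', y_{n+1} = y_n + h·y'.
0.000000: (2.000000, -0.770000); f=(-0.770000, 1.140000) → (1.907600, -0.633200)
0.120000: (1.907600, -0.633200); f=(-0.684800, 0.967332) → (1.825424, -0.517120)
(x(0.24), y(0.24)) ≈ (1.8254, -0.5171)

1.8254, -0.5171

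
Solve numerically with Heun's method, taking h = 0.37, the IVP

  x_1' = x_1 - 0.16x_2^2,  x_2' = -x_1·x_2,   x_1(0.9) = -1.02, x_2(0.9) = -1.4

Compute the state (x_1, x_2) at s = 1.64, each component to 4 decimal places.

-2.9543, -4.5617

Heun on (x_1,x_2): k1 = f(s_n, state_n); k2 = f(s_n + h, state_n + h·k1); state_{n+1} = state_n + (h/2)·(k1 + k2).
0.900000: (-1.020000, -1.400000)
  k1 = (-1.333600, -1.428000)
  predictor → (-1.513432, -1.928360)
  k2 = (-2.108404, -2.918442)
  → (-1.656771, -2.204092)
1.270000: (-1.656771, -2.204092)
  k1 = (-2.434054, -3.651674)
  predictor → (-2.557371, -3.555211)
  k2 = (-4.579695, -9.091993)
  → (-2.954314, -4.561670)
(x_1(1.64), x_2(1.64)) ≈ (-2.9543, -4.5617)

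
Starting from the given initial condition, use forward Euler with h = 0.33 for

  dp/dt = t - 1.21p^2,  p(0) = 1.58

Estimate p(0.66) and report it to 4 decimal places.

Euler: p_{n+1} = p_n + h·f(t_n, p_n).
t=0.000000, p=1.580000: f=-3.020644 → p ← 1.580000 + 0.33·(-3.020644) = 0.583187
t=0.330000, p=0.583187: f=-0.081530 → p ← 0.583187 + 0.33·(-0.081530) = 0.556283
p(0.66) ≈ 0.5563

0.5563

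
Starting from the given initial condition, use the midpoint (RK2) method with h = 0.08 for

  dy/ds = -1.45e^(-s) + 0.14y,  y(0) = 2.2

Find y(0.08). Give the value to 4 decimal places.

2.1127

Midpoint: k1 = f(s_n, y_n); k2 = f(s_n + h/2, y_n + (h/2)·k1); y_{n+1} = y_n + h·k2.
s=0.000000, y=2.200000:
  k1 = f(0.000000, 2.200000) = -1.142000
  k2 = f(0.040000, 2.154320) = -1.091540
  y ← 2.200000 + 0.08·(-1.091540) = 2.112677
y(0.08) ≈ 2.1127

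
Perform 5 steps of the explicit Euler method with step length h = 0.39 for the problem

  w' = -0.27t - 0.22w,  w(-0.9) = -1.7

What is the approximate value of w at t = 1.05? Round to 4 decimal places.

-1.0633

Euler: w_{n+1} = w_n + h·f(t_n, w_n).
t=-0.900000, w=-1.700000: f=0.617000 → w ← -1.700000 + 0.39·0.617000 = -1.459370
t=-0.510000, w=-1.459370: f=0.458761 → w ← -1.459370 + 0.39·0.458761 = -1.280453
t=-0.120000, w=-1.280453: f=0.314100 → w ← -1.280453 + 0.39·0.314100 = -1.157954
t=0.270000, w=-1.157954: f=0.181850 → w ← -1.157954 + 0.39·0.181850 = -1.087033
t=0.660000, w=-1.087033: f=0.060947 → w ← -1.087033 + 0.39·0.060947 = -1.063263
w(1.05) ≈ -1.0633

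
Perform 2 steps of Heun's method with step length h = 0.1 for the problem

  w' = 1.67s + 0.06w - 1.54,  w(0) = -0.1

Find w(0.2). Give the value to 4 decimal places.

-0.3776

Heun: k1 = f(s_n, w_n); k2 = f(s_n + h, w_n + h·k1); w_{n+1} = w_n + (h/2)·(k1 + k2).
s=0.000000, w=-0.100000:
  k1 = f(0.000000, -0.100000) = -1.546000
  k2 = f(0.100000, -0.254600) = -1.388276
  w ← -0.100000 + (0.1/2)·(-1.546000 + (-1.388276)) = -0.246714
s=0.100000, w=-0.246714:
  k1 = f(0.100000, -0.246714) = -1.387803
  k2 = f(0.200000, -0.385494) = -1.229130
  w ← -0.246714 + (0.1/2)·(-1.387803 + (-1.229130)) = -0.377560
w(0.2) ≈ -0.3776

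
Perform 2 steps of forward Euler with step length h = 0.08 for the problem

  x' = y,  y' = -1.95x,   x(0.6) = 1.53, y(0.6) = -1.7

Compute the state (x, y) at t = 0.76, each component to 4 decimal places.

Euler on (x,y): x_{n+1} = x_n + h·x', y_{n+1} = y_n + h·y'.
0.600000: (1.530000, -1.700000); f=(-1.700000, -2.983500) → (1.394000, -1.938680)
0.680000: (1.394000, -1.938680); f=(-1.938680, -2.718300) → (1.238906, -2.156144)
(x(0.76), y(0.76)) ≈ (1.2389, -2.1561)

1.2389, -2.1561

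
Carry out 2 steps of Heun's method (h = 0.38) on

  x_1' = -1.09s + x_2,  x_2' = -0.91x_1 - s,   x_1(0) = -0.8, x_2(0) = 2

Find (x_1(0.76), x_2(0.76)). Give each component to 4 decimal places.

Heun on (x_1,x_2): k1 = f(s_n, state_n); k2 = f(s_n + h, state_n + h·k1); state_{n+1} = state_n + (h/2)·(k1 + k2).
0.000000: (-0.800000, 2.000000)
  k1 = (2.000000, 0.728000)
  predictor → (-0.040000, 2.276640)
  k2 = (1.862440, -0.343600)
  → (-0.066136, 2.073036)
0.380000: (-0.066136, 2.073036)
  k1 = (1.658836, -0.319816)
  predictor → (0.564221, 1.951506)
  k2 = (1.123106, -1.273441)
  → (0.462433, 1.770317)
(x_1(0.76), x_2(0.76)) ≈ (0.4624, 1.7703)

0.4624, 1.7703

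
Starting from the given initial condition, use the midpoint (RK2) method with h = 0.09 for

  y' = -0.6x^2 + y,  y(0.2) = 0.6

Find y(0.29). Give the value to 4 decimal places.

Midpoint: k1 = f(x_n, y_n); k2 = f(x_n + h/2, y_n + (h/2)·k1); y_{n+1} = y_n + h·k2.
x=0.200000, y=0.600000:
  k1 = f(0.200000, 0.600000) = 0.576000
  k2 = f(0.245000, 0.625920) = 0.589905
  y ← 0.600000 + 0.09·0.589905 = 0.653091
y(0.29) ≈ 0.6531

0.6531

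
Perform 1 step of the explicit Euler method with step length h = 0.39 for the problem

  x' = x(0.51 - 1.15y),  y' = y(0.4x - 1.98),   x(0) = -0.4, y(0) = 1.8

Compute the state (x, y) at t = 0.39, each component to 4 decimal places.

-0.1566, 0.2977

Euler on (x,y): x_{n+1} = x_n + h·x', y_{n+1} = y_n + h·y'.
0.000000: (-0.400000, 1.800000); f=(0.624000, -3.852000) → (-0.156640, 0.297720)
(x(0.39), y(0.39)) ≈ (-0.1566, 0.2977)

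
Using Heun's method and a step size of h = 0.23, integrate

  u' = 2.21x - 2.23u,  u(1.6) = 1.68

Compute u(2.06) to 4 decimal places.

1.8033

Heun: k1 = f(x_n, u_n); k2 = f(x_n + h, u_n + h·k1); u_{n+1} = u_n + (h/2)·(k1 + k2).
x=1.600000, u=1.680000:
  k1 = f(1.600000, 1.680000) = -0.210400
  k2 = f(1.830000, 1.631608) = 0.405814
  u ← 1.680000 + (0.23/2)·(-0.210400 + 0.405814) = 1.702473
x=1.830000, u=1.702473:
  k1 = f(1.830000, 1.702473) = 0.247786
  k2 = f(2.060000, 1.759463) = 0.628997
  u ← 1.702473 + (0.23/2)·(0.247786 + 0.628997) = 1.803303
u(2.06) ≈ 1.8033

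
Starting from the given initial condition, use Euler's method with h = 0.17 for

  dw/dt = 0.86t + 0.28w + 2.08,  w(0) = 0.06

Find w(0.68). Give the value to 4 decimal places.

Euler: w_{n+1} = w_n + h·f(t_n, w_n).
t=0.000000, w=0.060000: f=2.096800 → w ← 0.060000 + 0.17·2.096800 = 0.416456
t=0.170000, w=0.416456: f=2.342808 → w ← 0.416456 + 0.17·2.342808 = 0.814733
t=0.340000, w=0.814733: f=2.600525 → w ← 0.814733 + 0.17·2.600525 = 1.256823
t=0.510000, w=1.256823: f=2.870510 → w ← 1.256823 + 0.17·2.870510 = 1.744809
w(0.68) ≈ 1.7448

1.7448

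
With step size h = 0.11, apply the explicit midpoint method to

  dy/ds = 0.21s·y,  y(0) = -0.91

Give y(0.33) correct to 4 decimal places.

Midpoint: k1 = f(s_n, y_n); k2 = f(s_n + h/2, y_n + (h/2)·k1); y_{n+1} = y_n + h·k2.
s=0.000000, y=-0.910000:
  k1 = f(0.000000, -0.910000) = 0.000000
  k2 = f(0.055000, -0.910000) = -0.010511
  y ← -0.910000 + 0.11·(-0.010511) = -0.911156
s=0.110000, y=-0.911156:
  k1 = f(0.110000, -0.911156) = -0.021048
  k2 = f(0.165000, -0.912314) = -0.031612
  y ← -0.911156 + 0.11·(-0.031612) = -0.914633
s=0.220000, y=-0.914633:
  k1 = f(0.220000, -0.914633) = -0.042256
  k2 = f(0.275000, -0.916958) = -0.052954
  y ← -0.914633 + 0.11·(-0.052954) = -0.920458
y(0.33) ≈ -0.9205

-0.9205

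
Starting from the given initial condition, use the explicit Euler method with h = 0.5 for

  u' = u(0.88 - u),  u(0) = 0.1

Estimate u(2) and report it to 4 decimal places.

0.3361

Euler: u_{n+1} = u_n + h·f(t_n, u_n).
t=0.000000, u=0.100000: f=0.078000 → u ← 0.100000 + 0.5·0.078000 = 0.139000
t=0.500000, u=0.139000: f=0.102999 → u ← 0.139000 + 0.5·0.102999 = 0.190500
t=1.000000, u=0.190500: f=0.131350 → u ← 0.190500 + 0.5·0.131350 = 0.256174
t=1.500000, u=0.256174: f=0.159808 → u ← 0.256174 + 0.5·0.159808 = 0.336078
u(2) ≈ 0.3361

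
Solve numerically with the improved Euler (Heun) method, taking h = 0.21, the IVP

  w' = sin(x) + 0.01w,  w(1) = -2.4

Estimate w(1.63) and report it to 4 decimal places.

-1.8161

Heun: k1 = f(x_n, w_n); k2 = f(x_n + h, w_n + h·k1); w_{n+1} = w_n + (h/2)·(k1 + k2).
x=1.000000, w=-2.400000:
  k1 = f(1.000000, -2.400000) = 0.817471
  k2 = f(1.210000, -2.228331) = 0.913333
  w ← -2.400000 + (0.21/2)·(0.817471 + 0.913333) = -2.218266
x=1.210000, w=-2.218266:
  k1 = f(1.210000, -2.218266) = 0.913433
  k2 = f(1.420000, -2.026445) = 0.968387
  w ← -2.218266 + (0.21/2)·(0.913433 + 0.968387) = -2.020674
x=1.420000, w=-2.020674:
  k1 = f(1.420000, -2.020674) = 0.968445
  k2 = f(1.630000, -1.817301) = 0.980075
  w ← -2.020674 + (0.21/2)·(0.968445 + 0.980075) = -1.816080
w(1.63) ≈ -1.8161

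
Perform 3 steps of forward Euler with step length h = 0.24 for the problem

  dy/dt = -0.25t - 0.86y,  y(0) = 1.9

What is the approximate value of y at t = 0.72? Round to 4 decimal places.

Euler: y_{n+1} = y_n + h·f(t_n, y_n).
t=0.000000, y=1.900000: f=-1.634000 → y ← 1.900000 + 0.24·(-1.634000) = 1.507840
t=0.240000, y=1.507840: f=-1.356742 → y ← 1.507840 + 0.24·(-1.356742) = 1.182222
t=0.480000, y=1.182222: f=-1.136711 → y ← 1.182222 + 0.24·(-1.136711) = 0.909411
y(0.72) ≈ 0.9094

0.9094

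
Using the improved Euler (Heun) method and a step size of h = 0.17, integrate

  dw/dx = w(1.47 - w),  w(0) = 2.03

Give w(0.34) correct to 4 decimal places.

1.7703

Heun: k1 = f(x_n, w_n); k2 = f(x_n + h, w_n + h·k1); w_{n+1} = w_n + (h/2)·(k1 + k2).
x=0.000000, w=2.030000:
  k1 = f(0.000000, 2.030000) = -1.136800
  k2 = f(0.170000, 1.836744) = -0.673615
  w ← 2.030000 + (0.17/2)·(-1.136800 + (-0.673615)) = 1.876115
x=0.170000, w=1.876115:
  k1 = f(0.170000, 1.876115) = -0.761918
  k2 = f(0.340000, 1.746589) = -0.483087
  w ← 1.876115 + (0.17/2)·(-0.761918 + (-0.483087)) = 1.770289
w(0.34) ≈ 1.7703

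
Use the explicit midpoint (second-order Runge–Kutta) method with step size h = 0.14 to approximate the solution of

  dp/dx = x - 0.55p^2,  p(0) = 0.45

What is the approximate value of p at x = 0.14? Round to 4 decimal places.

0.4447

Midpoint: k1 = f(x_n, p_n); k2 = f(x_n + h/2, p_n + (h/2)·k1); p_{n+1} = p_n + h·k2.
x=0.000000, p=0.450000:
  k1 = f(0.000000, 0.450000) = -0.111375
  k2 = f(0.070000, 0.442204) = -0.037549
  p ← 0.450000 + 0.14·(-0.037549) = 0.444743
p(0.14) ≈ 0.4447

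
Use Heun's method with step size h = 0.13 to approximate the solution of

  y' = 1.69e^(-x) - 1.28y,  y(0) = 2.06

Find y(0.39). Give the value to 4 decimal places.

Heun: k1 = f(x_n, y_n); k2 = f(x_n + h, y_n + h·k1); y_{n+1} = y_n + (h/2)·(k1 + k2).
x=0.000000, y=2.060000:
  k1 = f(0.000000, 2.060000) = -0.946800
  k2 = f(0.130000, 1.936916) = -0.995271
  y ← 2.060000 + (0.13/2)·(-0.946800 + (-0.995271)) = 1.933765
x=0.130000, y=1.933765:
  k1 = f(0.130000, 1.933765) = -0.991238
  k2 = f(0.260000, 1.804904) = -1.007200
  y ← 1.933765 + (0.13/2)·(-0.991238 + (-1.007200)) = 1.803867
x=0.260000, y=1.803867:
  k1 = f(0.260000, 1.803867) = -1.005872
  k2 = f(0.390000, 1.673103) = -0.997346
  y ← 1.803867 + (0.13/2)·(-1.005872 + (-0.997346)) = 1.673658
y(0.39) ≈ 1.6737

1.6737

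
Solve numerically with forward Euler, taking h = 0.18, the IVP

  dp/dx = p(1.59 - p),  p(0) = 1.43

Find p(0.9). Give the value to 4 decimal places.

1.5566

Euler: p_{n+1} = p_n + h·f(x_n, p_n).
x=0.000000, p=1.430000: f=0.228800 → p ← 1.430000 + 0.18·0.228800 = 1.471184
x=0.180000, p=1.471184: f=0.174800 → p ← 1.471184 + 0.18·0.174800 = 1.502648
x=0.360000, p=1.502648: f=0.131259 → p ← 1.502648 + 0.18·0.131259 = 1.526275
x=0.540000, p=1.526275: f=0.097262 → p ← 1.526275 + 0.18·0.097262 = 1.543782
x=0.720000, p=1.543782: f=0.071351 → p ← 1.543782 + 0.18·0.071351 = 1.556625
p(0.9) ≈ 1.5566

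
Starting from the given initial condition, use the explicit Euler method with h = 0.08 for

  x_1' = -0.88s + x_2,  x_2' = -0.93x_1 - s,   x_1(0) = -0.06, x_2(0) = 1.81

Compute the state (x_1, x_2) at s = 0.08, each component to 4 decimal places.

Euler on (x_1,x_2): x_1_{n+1} = x_1_n + h·x_1', x_2_{n+1} = x_2_n + h·x_2'.
0.000000: (-0.060000, 1.810000); f=(1.810000, 0.055800) → (0.084800, 1.814464)
(x_1(0.08), x_2(0.08)) ≈ (0.0848, 1.8145)

0.0848, 1.8145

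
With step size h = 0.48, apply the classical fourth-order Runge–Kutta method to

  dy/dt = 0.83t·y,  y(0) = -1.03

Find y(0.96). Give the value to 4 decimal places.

RK4: k1 = f(t_n, y_n); k2 = f(t_n + h/2, y_n + (h/2)·k1); k3 = f(t_n + h/2, y_n + (h/2)·k2); k4 = f(t_n + h, y_n + h·k3); y_{n+1} = y_n + (h/6)·(k1 + 2k2 + 2k3 + k4).
t=0.000000, y=-1.030000:
  k1 = f(0.000000, -1.030000) = 0.000000
  k2 = f(0.240000, -1.030000) = -0.205176
  k3 = f(0.240000, -1.079242) = -0.214985
  k4 = f(0.480000, -1.133193) = -0.451464
  y ← -1.030000 + (0.48/6)·(k1 + 2k2 + 2k3 + k4) = -1.133343
t=0.480000, y=-1.133343:
  k1 = f(0.480000, -1.133343) = -0.451524
  k2 = f(0.720000, -1.241709) = -0.742045
  k3 = f(0.720000, -1.311434) = -0.783713
  k4 = f(0.960000, -1.509525) = -1.202790
  y ← -1.133343 + (0.48/6)·(k1 + 2k2 + 2k3 + k4) = -1.509809
y(0.96) ≈ -1.5098

-1.5098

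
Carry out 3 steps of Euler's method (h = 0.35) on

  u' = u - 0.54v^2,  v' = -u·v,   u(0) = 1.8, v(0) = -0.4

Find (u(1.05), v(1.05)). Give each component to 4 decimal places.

4.3679, 0.0031

Euler on (u,v): u_{n+1} = u_n + h·u', v_{n+1} = v_n + h·v'.
0.000000: (1.800000, -0.400000); f=(1.713600, 0.720000) → (2.399760, -0.148000)
0.350000: (2.399760, -0.148000); f=(2.387932, 0.355164) → (3.235536, -0.023692)
0.700000: (3.235536, -0.023692); f=(3.235233, 0.076658) → (4.367868, 0.003138)
(u(1.05), v(1.05)) ≈ (4.3679, 0.0031)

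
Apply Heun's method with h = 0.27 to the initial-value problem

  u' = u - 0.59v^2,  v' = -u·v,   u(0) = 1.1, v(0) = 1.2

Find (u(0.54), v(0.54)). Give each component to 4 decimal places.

1.5053, 0.6253

Heun on (u,v): k1 = f(s_n, state_n); k2 = f(s_n + h, state_n + h·k1); state_{n+1} = state_n + (h/2)·(k1 + k2).
0.000000: (1.100000, 1.200000)
  k1 = (0.250400, -1.320000)
  predictor → (1.167608, 0.843600)
  k2 = (0.747728, -0.984994)
  → (1.234747, 0.888826)
0.270000: (1.234747, 0.888826)
  k1 = (0.768641, -1.097475)
  predictor → (1.442280, 0.592507)
  k2 = (1.235152, -0.854562)
  → (1.505259, 0.625301)
(u(0.54), v(0.54)) ≈ (1.5053, 0.6253)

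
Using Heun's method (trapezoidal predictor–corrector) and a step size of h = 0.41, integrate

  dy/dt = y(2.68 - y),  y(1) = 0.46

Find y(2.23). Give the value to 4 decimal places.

Heun: k1 = f(t_n, y_n); k2 = f(t_n + h, y_n + h·k1); y_{n+1} = y_n + (h/2)·(k1 + k2).
t=1.000000, y=0.460000:
  k1 = f(1.000000, 0.460000) = 1.021200
  k2 = f(1.410000, 0.878692) = 1.582795
  y ← 0.460000 + (0.41/2)·(1.021200 + 1.582795) = 0.993819
t=1.410000, y=0.993819:
  k1 = f(1.410000, 0.993819) = 1.675759
  k2 = f(1.820000, 1.680880) = 1.679401
  y ← 0.993819 + (0.41/2)·(1.675759 + 1.679401) = 1.681627
t=1.820000, y=1.681627:
  k1 = f(1.820000, 1.681627) = 1.678891
  k2 = f(2.230000, 2.369972) = 0.734758
  y ← 1.681627 + (0.41/2)·(1.678891 + 0.734758) = 2.176425
y(2.23) ≈ 2.1764

2.1764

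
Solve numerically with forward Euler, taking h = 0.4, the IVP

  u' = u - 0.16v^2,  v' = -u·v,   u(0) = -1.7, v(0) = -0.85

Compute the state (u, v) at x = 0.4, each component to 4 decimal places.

-2.4262, -1.4280

Euler on (u,v): u_{n+1} = u_n + h·u', v_{n+1} = v_n + h·v'.
0.000000: (-1.700000, -0.850000); f=(-1.815600, -1.445000) → (-2.426240, -1.428000)
(u(0.4), v(0.4)) ≈ (-2.4262, -1.4280)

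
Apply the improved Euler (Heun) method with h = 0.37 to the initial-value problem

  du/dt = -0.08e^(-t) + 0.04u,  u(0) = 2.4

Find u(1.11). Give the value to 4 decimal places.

Heun: k1 = f(t_n, u_n); k2 = f(t_n + h, u_n + h·k1); u_{n+1} = u_n + (h/2)·(k1 + k2).
t=0.000000, u=2.400000:
  k1 = f(0.000000, 2.400000) = 0.016000
  k2 = f(0.370000, 2.405920) = 0.040978
  u ← 2.400000 + (0.37/2)·(0.016000 + 0.040978) = 2.410541
t=0.370000, u=2.410541:
  k1 = f(0.370000, 2.410541) = 0.041163
  k2 = f(0.740000, 2.425771) = 0.058862
  u ← 2.410541 + (0.37/2)·(0.041163 + 0.058862) = 2.429045
t=0.740000, u=2.429045:
  k1 = f(0.740000, 2.429045) = 0.058993
  k2 = f(1.110000, 2.450873) = 0.071670
  u ← 2.429045 + (0.37/2)·(0.058993 + 0.071670) = 2.453218
u(1.11) ≈ 2.4532

2.4532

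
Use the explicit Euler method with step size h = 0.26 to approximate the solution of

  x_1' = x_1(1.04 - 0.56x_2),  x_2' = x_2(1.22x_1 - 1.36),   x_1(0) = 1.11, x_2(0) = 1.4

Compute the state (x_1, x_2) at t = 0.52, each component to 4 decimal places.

Euler on (x_1,x_2): x_1_{n+1} = x_1_n + h·x_1', x_2_{n+1} = x_2_n + h·x_2'.
0.000000: (1.110000, 1.400000); f=(0.284160, -0.008120) → (1.183882, 1.397889)
0.260000: (1.183882, 1.397889); f=(0.304473, 0.117892) → (1.263045, 1.428541)
(x_1(0.52), x_2(0.52)) ≈ (1.2630, 1.4285)

1.2630, 1.4285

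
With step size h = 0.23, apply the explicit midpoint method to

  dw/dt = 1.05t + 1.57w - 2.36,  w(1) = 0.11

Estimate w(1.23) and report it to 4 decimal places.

-0.1710

Midpoint: k1 = f(t_n, w_n); k2 = f(t_n + h/2, w_n + (h/2)·k1); w_{n+1} = w_n + h·k2.
t=1.000000, w=0.110000:
  k1 = f(1.000000, 0.110000) = -1.137300
  k2 = f(1.115000, -0.020789) = -1.221890
  w ← 0.110000 + 0.23·(-1.221890) = -0.171035
w(1.23) ≈ -0.1710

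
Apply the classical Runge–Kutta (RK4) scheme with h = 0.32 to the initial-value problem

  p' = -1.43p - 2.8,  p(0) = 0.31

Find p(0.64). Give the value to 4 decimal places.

RK4: k1 = f(t_n, p_n); k2 = f(t_n + h/2, p_n + (h/2)·k1); k3 = f(t_n + h/2, p_n + (h/2)·k2); k4 = f(t_n + h, p_n + h·k3); p_{n+1} = p_n + (h/6)·(k1 + 2k2 + 2k3 + k4).
t=0.000000, p=0.310000:
  k1 = f(0.000000, 0.310000) = -3.243300
  k2 = f(0.160000, -0.208928) = -2.501233
  k3 = f(0.160000, -0.090197) = -2.671018
  k4 = f(0.320000, -0.544726) = -2.021042
  p ← 0.310000 + (0.32/6)·(k1 + 2k2 + 2k3 + k4) = -0.522472
t=0.320000, p=-0.522472:
  k1 = f(0.320000, -0.522472) = -2.052866
  k2 = f(0.480000, -0.850930) = -1.583170
  k3 = f(0.480000, -0.775779) = -1.690636
  k4 = f(0.640000, -1.063475) = -1.279230
  p ← -0.522472 + (0.32/6)·(k1 + 2k2 + 2k3 + k4) = -1.049389
p(0.64) ≈ -1.0494

-1.0494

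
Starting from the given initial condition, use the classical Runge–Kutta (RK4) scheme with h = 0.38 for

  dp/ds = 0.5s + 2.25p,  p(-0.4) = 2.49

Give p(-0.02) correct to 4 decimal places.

5.7728

RK4: k1 = f(s_n, p_n); k2 = f(s_n + h/2, p_n + (h/2)·k1); k3 = f(s_n + h/2, p_n + (h/2)·k2); k4 = f(s_n + h, p_n + h·k3); p_{n+1} = p_n + (h/6)·(k1 + 2k2 + 2k3 + k4).
s=-0.400000, p=2.490000:
  k1 = f(-0.400000, 2.490000) = 5.402500
  k2 = f(-0.210000, 3.516475) = 7.807069
  k3 = f(-0.210000, 3.973343) = 8.835022
  k4 = f(-0.020000, 5.847308) = 13.146444
  p ← 2.490000 + (0.38/6)·(k1 + 2k2 + 2k3 + k4) = 5.772765
p(-0.02) ≈ 5.7728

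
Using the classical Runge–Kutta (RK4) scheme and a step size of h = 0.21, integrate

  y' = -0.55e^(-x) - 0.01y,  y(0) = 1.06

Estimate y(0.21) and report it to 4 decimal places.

RK4: k1 = f(x_n, y_n); k2 = f(x_n + h/2, y_n + (h/2)·k1); k3 = f(x_n + h/2, y_n + (h/2)·k2); k4 = f(x_n + h, y_n + h·k3); y_{n+1} = y_n + (h/6)·(k1 + 2k2 + 2k3 + k4).
x=0.000000, y=1.060000:
  k1 = f(0.000000, 1.060000) = -0.560600
  k2 = f(0.105000, 1.001137) = -0.505190
  k3 = f(0.105000, 1.006955) = -0.505248
  k4 = f(0.210000, 0.953898) = -0.455360
  y ← 1.060000 + (0.21/6)·(k1 + 2k2 + 2k3 + k4) = 0.953711
y(0.21) ≈ 0.9537

0.9537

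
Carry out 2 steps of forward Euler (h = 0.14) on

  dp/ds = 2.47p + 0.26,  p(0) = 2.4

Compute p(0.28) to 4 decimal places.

Euler: p_{n+1} = p_n + h·f(s_n, p_n).
s=0.000000, p=2.400000: f=6.188000 → p ← 2.400000 + 0.14·6.188000 = 3.266320
s=0.140000, p=3.266320: f=8.327810 → p ← 3.266320 + 0.14·8.327810 = 4.432213
p(0.28) ≈ 4.4322

4.4322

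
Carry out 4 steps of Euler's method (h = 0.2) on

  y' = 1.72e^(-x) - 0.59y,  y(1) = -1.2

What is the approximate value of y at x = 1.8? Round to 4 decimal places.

-0.4145

Euler: y_{n+1} = y_n + h·f(x_n, y_n).
x=1.000000, y=-1.200000: f=1.340753 → y ← -1.200000 + 0.2·1.340753 = -0.931849
x=1.200000, y=-0.931849: f=1.067845 → y ← -0.931849 + 0.2·1.067845 = -0.718280
x=1.400000, y=-0.718280: f=0.847932 → y ← -0.718280 + 0.2·0.847932 = -0.548694
x=1.600000, y=-0.548694: f=0.670991 → y ← -0.548694 + 0.2·0.670991 = -0.414496
y(1.8) ≈ -0.4145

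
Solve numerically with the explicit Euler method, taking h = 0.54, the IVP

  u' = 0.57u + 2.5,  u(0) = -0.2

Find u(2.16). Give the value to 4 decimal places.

Euler: u_{n+1} = u_n + h·f(x_n, u_n).
x=0.000000, u=-0.200000: f=2.386000 → u ← -0.200000 + 0.54·2.386000 = 1.088440
x=0.540000, u=1.088440: f=3.120411 → u ← 1.088440 + 0.54·3.120411 = 2.773462
x=1.080000, u=2.773462: f=4.080873 → u ← 2.773462 + 0.54·4.080873 = 4.977133
x=1.620000, u=4.977133: f=5.336966 → u ← 4.977133 + 0.54·5.336966 = 7.859095
u(2.16) ≈ 7.8591

7.8591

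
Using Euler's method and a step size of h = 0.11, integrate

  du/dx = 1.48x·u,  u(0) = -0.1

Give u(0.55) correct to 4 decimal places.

-0.1191

Euler: u_{n+1} = u_n + h·f(x_n, u_n).
x=0.000000, u=-0.100000: f=0.000000 → u ← -0.100000 + 0.11·0.000000 = -0.100000
x=0.110000, u=-0.100000: f=-0.016280 → u ← -0.100000 + 0.11·(-0.016280) = -0.101791
x=0.220000, u=-0.101791: f=-0.033143 → u ← -0.101791 + 0.11·(-0.033143) = -0.105437
x=0.330000, u=-0.105437: f=-0.051495 → u ← -0.105437 + 0.11·(-0.051495) = -0.111101
x=0.440000, u=-0.111101: f=-0.072349 → u ← -0.111101 + 0.11·(-0.072349) = -0.119059
u(0.55) ≈ -0.1191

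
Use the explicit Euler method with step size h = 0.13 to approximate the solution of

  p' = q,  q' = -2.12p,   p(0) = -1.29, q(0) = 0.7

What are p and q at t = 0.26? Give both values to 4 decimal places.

Euler on (p,q): p_{n+1} = p_n + h·p', q_{n+1} = q_n + h·q'.
0.000000: (-1.290000, 0.700000); f=(0.700000, 2.734800) → (-1.199000, 1.055524)
0.130000: (-1.199000, 1.055524); f=(1.055524, 2.541880) → (-1.061782, 1.385968)
(p(0.26), q(0.26)) ≈ (-1.0618, 1.3860)

-1.0618, 1.3860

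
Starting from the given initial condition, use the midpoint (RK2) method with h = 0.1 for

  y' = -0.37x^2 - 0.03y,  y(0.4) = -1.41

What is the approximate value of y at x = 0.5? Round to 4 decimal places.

Midpoint: k1 = f(x_n, y_n); k2 = f(x_n + h/2, y_n + (h/2)·k1); y_{n+1} = y_n + h·k2.
x=0.400000, y=-1.410000:
  k1 = f(0.400000, -1.410000) = -0.016900
  k2 = f(0.450000, -1.410845) = -0.032600
  y ← -1.410000 + 0.1·(-0.032600) = -1.413260
y(0.5) ≈ -1.4133

-1.4133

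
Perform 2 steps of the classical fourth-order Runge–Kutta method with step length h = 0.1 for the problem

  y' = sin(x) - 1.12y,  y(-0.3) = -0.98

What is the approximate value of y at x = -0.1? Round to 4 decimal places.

RK4: k1 = f(x_n, y_n); k2 = f(x_n + h/2, y_n + (h/2)·k1); k3 = f(x_n + h/2, y_n + (h/2)·k2); k4 = f(x_n + h, y_n + h·k3); y_{n+1} = y_n + (h/6)·(k1 + 2k2 + 2k3 + k4).
x=-0.300000, y=-0.980000:
  k1 = f(-0.300000, -0.980000) = 0.802080
  k2 = f(-0.250000, -0.939896) = 0.805280
  k3 = f(-0.250000, -0.939736) = 0.805100
  k4 = f(-0.200000, -0.899490) = 0.808759
  y ← -0.980000 + (0.1/6)·(k1 + 2k2 + 2k3 + k4) = -0.899473
x=-0.200000, y=-0.899473:
  k1 = f(-0.200000, -0.899473) = 0.808741
  k2 = f(-0.150000, -0.859036) = 0.812683
  k3 = f(-0.150000, -0.858839) = 0.812462
  k4 = f(-0.100000, -0.818227) = 0.816581
  y ← -0.899473 + (0.1/6)·(k1 + 2k2 + 2k3 + k4) = -0.818213
y(-0.1) ≈ -0.8182

-0.8182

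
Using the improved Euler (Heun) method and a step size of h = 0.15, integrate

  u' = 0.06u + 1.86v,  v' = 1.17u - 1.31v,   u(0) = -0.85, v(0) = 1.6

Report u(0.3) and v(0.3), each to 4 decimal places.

Heun on (u,v): k1 = f(x_n, state_n); k2 = f(x_n + h, state_n + h·k1); state_{n+1} = state_n + (h/2)·(k1 + k2).
0.000000: (-0.850000, 1.600000)
  k1 = (2.925000, -3.090500)
  predictor → (-0.411250, 1.136425)
  k2 = (2.089076, -1.969879)
  → (-0.473944, 1.220472)
0.150000: (-0.473944, 1.220472)
  k1 = (2.241640, -2.153333)
  predictor → (-0.137698, 0.897472)
  k2 = (1.661035, -1.336795)
  → (-0.181244, 0.958712)
(u(0.3), v(0.3)) ≈ (-0.1812, 0.9587)

-0.1812, 0.9587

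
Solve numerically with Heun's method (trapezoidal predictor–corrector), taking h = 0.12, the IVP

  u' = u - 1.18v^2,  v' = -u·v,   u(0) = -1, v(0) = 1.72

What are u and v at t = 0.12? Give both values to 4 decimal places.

-1.6245, 2.0011

Heun on (u,v): k1 = f(t_n, state_n); k2 = f(t_n + h, state_n + h·k1); state_{n+1} = state_n + (h/2)·(k1 + k2).
0.000000: (-1.000000, 1.720000)
  k1 = (-4.490912, 1.720000)
  predictor → (-1.538909, 1.926400)
  k2 = (-5.917909, 2.964555)
  → (-1.624529, 2.001073)
(u(0.12), v(0.12)) ≈ (-1.6245, 2.0011)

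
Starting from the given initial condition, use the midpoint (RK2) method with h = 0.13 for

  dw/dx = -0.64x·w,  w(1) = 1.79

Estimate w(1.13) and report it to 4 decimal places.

1.6380

Midpoint: k1 = f(x_n, w_n); k2 = f(x_n + h/2, w_n + (h/2)·k1); w_{n+1} = w_n + h·k2.
x=1.000000, w=1.790000:
  k1 = f(1.000000, 1.790000) = -1.145600
  k2 = f(1.065000, 1.715536) = -1.169309
  w ← 1.790000 + 0.13·(-1.169309) = 1.637990
w(1.13) ≈ 1.6380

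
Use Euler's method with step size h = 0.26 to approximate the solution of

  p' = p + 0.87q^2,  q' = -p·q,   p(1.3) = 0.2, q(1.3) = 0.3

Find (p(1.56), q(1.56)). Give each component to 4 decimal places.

Euler on (p,q): p_{n+1} = p_n + h·p', q_{n+1} = q_n + h·q'.
1.300000: (0.200000, 0.300000); f=(0.278300, -0.060000) → (0.272358, 0.284400)
(p(1.56), q(1.56)) ≈ (0.2724, 0.2844)

0.2724, 0.2844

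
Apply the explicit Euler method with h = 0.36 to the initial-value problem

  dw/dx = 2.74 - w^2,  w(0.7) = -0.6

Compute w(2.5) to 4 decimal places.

Euler: w_{n+1} = w_n + h·f(x_n, w_n).
x=0.700000, w=-0.600000: f=2.380000 → w ← -0.600000 + 0.36·2.380000 = 0.256800
x=1.060000, w=0.256800: f=2.674054 → w ← 0.256800 + 0.36·2.674054 = 1.219459
x=1.420000, w=1.219459: f=1.252919 → w ← 1.219459 + 0.36·1.252919 = 1.670510
x=1.780000, w=1.670510: f=-0.050604 → w ← 1.670510 + 0.36·(-0.050604) = 1.652293
x=2.140000, w=1.652293: f=0.009929 → w ← 1.652293 + 0.36·0.009929 = 1.655867
w(2.5) ≈ 1.6559

1.6559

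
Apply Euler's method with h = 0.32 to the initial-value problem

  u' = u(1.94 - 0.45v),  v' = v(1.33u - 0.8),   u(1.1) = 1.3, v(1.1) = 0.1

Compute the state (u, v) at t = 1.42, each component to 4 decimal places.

2.0883, 0.1297

Euler on (u,v): u_{n+1} = u_n + h·u', v_{n+1} = v_n + h·v'.
1.100000: (1.300000, 0.100000); f=(2.463500, 0.092900) → (2.088320, 0.129728)
(u(1.42), v(1.42)) ≈ (2.0883, 0.1297)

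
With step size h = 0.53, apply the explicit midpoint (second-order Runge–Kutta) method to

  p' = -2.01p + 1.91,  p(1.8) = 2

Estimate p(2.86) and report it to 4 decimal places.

1.2149

Midpoint: k1 = f(s_n, p_n); k2 = f(s_n + h/2, p_n + (h/2)·k1); p_{n+1} = p_n + h·k2.
s=1.800000, p=2.000000:
  k1 = f(1.800000, 2.000000) = -2.110000
  k2 = f(2.065000, 1.440850) = -0.986109
  p ← 2.000000 + 0.53·(-0.986109) = 1.477362
s=2.330000, p=1.477362:
  k1 = f(2.330000, 1.477362) = -1.059499
  k2 = f(2.595000, 1.196595) = -0.495157
  p ← 1.477362 + 0.53·(-0.495157) = 1.214929
p(2.86) ≈ 1.2149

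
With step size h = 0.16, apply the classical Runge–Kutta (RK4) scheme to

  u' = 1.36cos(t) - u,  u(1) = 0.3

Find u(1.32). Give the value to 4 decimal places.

RK4: k1 = f(t_n, u_n); k2 = f(t_n + h/2, u_n + (h/2)·k1); k3 = f(t_n + h/2, u_n + (h/2)·k2); k4 = f(t_n + h, u_n + h·k3); u_{n+1} = u_n + (h/6)·(k1 + 2k2 + 2k3 + k4).
t=1.000000, u=0.300000:
  k1 = f(1.000000, 0.300000) = 0.434811
  k2 = f(1.080000, 0.334785) = 0.306222
  k3 = f(1.080000, 0.324498) = 0.316509
  k4 = f(1.160000, 0.350641) = 0.192460
  u ← 0.300000 + (0.16/6)·(k1 + 2k2 + 2k3 + k4) = 0.349940
t=1.160000, u=0.349940:
  k1 = f(1.160000, 0.349940) = 0.193162
  k2 = f(1.240000, 0.365393) = 0.076330
  k3 = f(1.240000, 0.356046) = 0.085677
  k4 = f(1.320000, 0.363648) = -0.026129
  u ← 0.349940 + (0.16/6)·(k1 + 2k2 + 2k3 + k4) = 0.363034
u(1.32) ≈ 0.3630

0.3630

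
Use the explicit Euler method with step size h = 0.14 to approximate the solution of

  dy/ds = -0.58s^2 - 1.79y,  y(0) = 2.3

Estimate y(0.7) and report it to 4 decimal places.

Euler: y_{n+1} = y_n + h·f(s_n, y_n).
s=0.000000, y=2.300000: f=-4.117000 → y ← 2.300000 + 0.14·(-4.117000) = 1.723620
s=0.140000, y=1.723620: f=-3.096648 → y ← 1.723620 + 0.14·(-3.096648) = 1.290089
s=0.280000, y=1.290089: f=-2.354732 → y ← 1.290089 + 0.14·(-2.354732) = 0.960427
s=0.420000, y=0.960427: f=-1.821476 → y ← 0.960427 + 0.14·(-1.821476) = 0.705420
s=0.560000, y=0.705420: f=-1.444590 → y ← 0.705420 + 0.14·(-1.444590) = 0.503178
y(0.7) ≈ 0.5032

0.5032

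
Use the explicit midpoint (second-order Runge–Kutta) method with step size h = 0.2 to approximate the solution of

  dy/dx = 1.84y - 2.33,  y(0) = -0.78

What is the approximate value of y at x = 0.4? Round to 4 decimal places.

Midpoint: k1 = f(x_n, y_n); k2 = f(x_n + h/2, y_n + (h/2)·k1); y_{n+1} = y_n + h·k2.
x=0.000000, y=-0.780000:
  k1 = f(0.000000, -0.780000) = -3.765200
  k2 = f(0.100000, -1.156520) = -4.457997
  y ← -0.780000 + 0.2·(-4.457997) = -1.671599
x=0.200000, y=-1.671599:
  k1 = f(0.200000, -1.671599) = -5.405743
  k2 = f(0.300000, -2.212174) = -6.400400
  y ← -1.671599 + 0.2·(-6.400400) = -2.951679
y(0.4) ≈ -2.9517

-2.9517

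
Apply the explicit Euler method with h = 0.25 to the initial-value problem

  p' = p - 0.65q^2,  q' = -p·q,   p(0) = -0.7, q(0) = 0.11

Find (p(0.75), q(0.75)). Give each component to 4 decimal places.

Euler on (p,q): p_{n+1} = p_n + h·p', q_{n+1} = q_n + h·q'.
0.000000: (-0.700000, 0.110000); f=(-0.707865, 0.077000) → (-0.876966, 0.129250)
0.250000: (-0.876966, 0.129250); f=(-0.887825, 0.113348) → (-1.098922, 0.157587)
0.500000: (-1.098922, 0.157587); f=(-1.115064, 0.173176) → (-1.377689, 0.200881)
(p(0.75), q(0.75)) ≈ (-1.3777, 0.2009)

-1.3777, 0.2009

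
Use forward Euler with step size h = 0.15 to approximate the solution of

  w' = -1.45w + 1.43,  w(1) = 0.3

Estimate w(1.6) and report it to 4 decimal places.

Euler: w_{n+1} = w_n + h·f(t_n, w_n).
t=1.000000, w=0.300000: f=0.995000 → w ← 0.300000 + 0.15·0.995000 = 0.449250
t=1.150000, w=0.449250: f=0.778588 → w ← 0.449250 + 0.15·0.778588 = 0.566038
t=1.300000, w=0.566038: f=0.609245 → w ← 0.566038 + 0.15·0.609245 = 0.657425
t=1.450000, w=0.657425: f=0.476734 → w ← 0.657425 + 0.15·0.476734 = 0.728935
w(1.6) ≈ 0.7289

0.7289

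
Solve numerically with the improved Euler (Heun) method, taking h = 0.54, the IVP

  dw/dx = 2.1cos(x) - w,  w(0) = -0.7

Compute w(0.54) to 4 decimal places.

Heun: k1 = f(x_n, w_n); k2 = f(x_n + h, w_n + h·k1); w_{n+1} = w_n + (h/2)·(k1 + k2).
x=0.000000, w=-0.700000:
  k1 = f(0.000000, -0.700000) = 2.800000
  k2 = f(0.540000, 0.812000) = 0.989188
  w ← -0.700000 + (0.54/2)·(2.800000 + 0.989188) = 0.323081
w(0.54) ≈ 0.3231

0.3231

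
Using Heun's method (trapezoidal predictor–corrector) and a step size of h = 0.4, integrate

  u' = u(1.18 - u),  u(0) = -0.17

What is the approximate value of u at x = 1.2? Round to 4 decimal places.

-1.0793

Heun: k1 = f(x_n, u_n); k2 = f(x_n + h, u_n + h·k1); u_{n+1} = u_n + (h/2)·(k1 + k2).
x=0.000000, u=-0.170000:
  k1 = f(0.000000, -0.170000) = -0.229500
  k2 = f(0.400000, -0.261800) = -0.377463
  u ← -0.170000 + (0.4/2)·(-0.229500 + (-0.377463)) = -0.291393
x=0.400000, u=-0.291393:
  k1 = f(0.400000, -0.291393) = -0.428753
  k2 = f(0.800000, -0.462894) = -0.760485
  u ← -0.291393 + (0.4/2)·(-0.428753 + (-0.760485)) = -0.529240
x=0.800000, u=-0.529240:
  k1 = f(0.800000, -0.529240) = -0.904599
  k2 = f(1.200000, -0.891080) = -1.845498
  u ← -0.529240 + (0.4/2)·(-0.904599 + (-1.845498)) = -1.079260
u(1.2) ≈ -1.0793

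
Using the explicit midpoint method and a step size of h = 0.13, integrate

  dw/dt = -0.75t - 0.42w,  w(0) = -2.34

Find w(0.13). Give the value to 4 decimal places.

-2.2221

Midpoint: k1 = f(t_n, w_n); k2 = f(t_n + h/2, w_n + (h/2)·k1); w_{n+1} = w_n + h·k2.
t=0.000000, w=-2.340000:
  k1 = f(0.000000, -2.340000) = 0.982800
  k2 = f(0.065000, -2.276118) = 0.907220
  w ← -2.340000 + 0.13·0.907220 = -2.222061
w(0.13) ≈ -2.2221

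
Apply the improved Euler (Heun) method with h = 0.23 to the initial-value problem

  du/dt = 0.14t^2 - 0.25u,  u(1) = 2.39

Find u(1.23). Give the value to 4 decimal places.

Heun: k1 = f(t_n, u_n); k2 = f(t_n + h, u_n + h·k1); u_{n+1} = u_n + (h/2)·(k1 + k2).
t=1.000000, u=2.390000:
  k1 = f(1.000000, 2.390000) = -0.457500
  k2 = f(1.230000, 2.284775) = -0.359388
  u ← 2.390000 + (0.23/2)·(-0.457500 + (-0.359388)) = 2.296058
u(1.23) ≈ 2.2961

2.2961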